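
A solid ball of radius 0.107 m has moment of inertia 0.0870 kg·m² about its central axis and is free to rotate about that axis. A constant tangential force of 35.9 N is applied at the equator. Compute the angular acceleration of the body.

α ≈ 44.2 rad/s²

τ = F R = (35.9)(0.107) = 3.841 N·m.
From τ = Iα: α = 3.841/0.08700 = 44.15 rad/s².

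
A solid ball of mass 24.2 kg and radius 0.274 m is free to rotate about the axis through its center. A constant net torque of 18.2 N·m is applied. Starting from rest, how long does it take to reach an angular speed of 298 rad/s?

I = (2/5)MR² = (2/5)(24.2)(0.274)² = 0.7267 kg·m².
α = τ/I = 18.2/0.7267 = 25.04 rad/s².
ω = αt ⇒ t = ω/α = 298/25.04 = 11.90 s.

t ≈ 11.9 s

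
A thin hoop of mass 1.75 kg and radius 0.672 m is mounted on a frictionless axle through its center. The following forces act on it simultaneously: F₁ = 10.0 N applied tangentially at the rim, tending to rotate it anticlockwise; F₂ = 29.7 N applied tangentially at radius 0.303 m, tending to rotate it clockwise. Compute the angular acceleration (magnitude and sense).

α ≈ 2.88 rad/s², clockwise

I = MR² = (1.75)(0.672)² = 0.7903 kg·m².
Taking anticlockwise as positive: τ₁ = +(10.0)(0.672) = +6.720 N·m; τ₂ = −(29.7)(0.303) = −8.999 N·m.
Net torque τ = -2.279 N·m.
α = τ/I = -2.279/0.7903 = -2.884 rad/s².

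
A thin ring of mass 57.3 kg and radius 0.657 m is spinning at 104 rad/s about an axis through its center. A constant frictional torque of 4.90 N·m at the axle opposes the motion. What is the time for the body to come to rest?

I = MR² = (57.3)(0.657)² = 24.73 kg·m².
The net torque has magnitude 4.90 N·m, opposing ω.
|α| = τ/I = 4.900/24.73 = 0.1981 rad/s² (deceleration).
0 = ω₀ − |α|t ⇒ t = ω₀/|α| = 104/0.1981 = 525.0 s.

t ≈ 525 s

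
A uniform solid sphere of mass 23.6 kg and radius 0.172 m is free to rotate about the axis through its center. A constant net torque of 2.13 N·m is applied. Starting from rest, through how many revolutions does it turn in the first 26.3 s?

I = (2/5)MR² = (2/5)(23.6)(0.172)² = 0.2793 kg·m².
α = τ/I = 2.13/0.2793 = 7.627 rad/s².
θ = ½αt² = ½(7.627)(26.3)² = 2638 rad.
Revolutions = θ/(2π) = 419.8.

≈ 420 revolutions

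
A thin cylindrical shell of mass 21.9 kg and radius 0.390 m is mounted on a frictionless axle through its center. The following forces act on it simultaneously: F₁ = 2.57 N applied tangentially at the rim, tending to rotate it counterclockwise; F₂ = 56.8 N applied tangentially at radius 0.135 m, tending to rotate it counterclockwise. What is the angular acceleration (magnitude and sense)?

I = MR² = (21.9)(0.390)² = 3.331 kg·m².
Taking counterclockwise as positive: τ₁ = +(2.57)(0.390) = +1.002 N·m; τ₂ = +(56.8)(0.135) = +7.668 N·m.
Net torque τ = 8.670 N·m.
α = τ/I = 8.670/3.331 = 2.603 rad/s².

α ≈ 2.60 rad/s², counterclockwise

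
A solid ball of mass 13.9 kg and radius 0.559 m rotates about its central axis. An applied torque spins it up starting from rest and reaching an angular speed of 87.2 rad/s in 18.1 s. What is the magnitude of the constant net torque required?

τ ≈ 8.37 N·m

I = (2/5)MR² = (2/5)(13.9)(0.559)² = 1.737 kg·m².
α = Δω/Δt = (87.2 − 0)/18.1 = 4.818 rad/s².
τ = Iα = (1.737)(4.818) = 8.370 N·m.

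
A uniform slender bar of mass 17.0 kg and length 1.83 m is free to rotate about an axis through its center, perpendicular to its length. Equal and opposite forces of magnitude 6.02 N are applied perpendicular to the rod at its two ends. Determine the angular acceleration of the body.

α ≈ 2.32 rad/s²

I = (1/12)ML² = (1/12)(17.0)(1.83)² = 4.744 kg·m².
The couple gives τ = F·(L/2) + F·(L/2) = F L = (6.02)(1.83) = 11.02 N·m.
From τ = Iα: α = 11.02/4.744 = 2.322 rad/s².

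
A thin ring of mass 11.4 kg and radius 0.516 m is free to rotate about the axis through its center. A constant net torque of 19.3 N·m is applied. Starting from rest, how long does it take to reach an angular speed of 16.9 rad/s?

t ≈ 2.66 s

I = MR² = (11.4)(0.516)² = 3.035 kg·m².
α = τ/I = 19.3/3.035 = 6.358 rad/s².
ω = αt ⇒ t = ω/α = 16.9/6.358 = 2.658 s.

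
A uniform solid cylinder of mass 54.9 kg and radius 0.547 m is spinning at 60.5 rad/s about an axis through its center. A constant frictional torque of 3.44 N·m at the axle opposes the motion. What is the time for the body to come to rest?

I = ½MR² = (1/2)(54.9)(0.547)² = 8.213 kg·m².
The net torque has magnitude 3.44 N·m, opposing ω.
|α| = τ/I = 3.440/8.213 = 0.4188 rad/s² (deceleration).
0 = ω₀ − |α|t ⇒ t = ω₀/|α| = 60.5/0.4188 = 144.4 s.

t ≈ 144 s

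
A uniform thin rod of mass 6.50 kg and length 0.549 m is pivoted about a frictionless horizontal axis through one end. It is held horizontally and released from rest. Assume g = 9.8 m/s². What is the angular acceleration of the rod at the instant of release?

α ≈ 26.8 rad/s²

About the pivot, I = (1/3)ML² = (1/3)(6.50)(0.549)² = 0.6530 kg·m².
The weight acts at the center, a distance L/2 = 0.2745 m from the pivot; τ = Mg(L/2) = 17.49 N·m.
α = τ/I = 17.49/0.6530 = 26.78 rad/s².
(Equivalently α = (3g/(2L)) = 26.78 rad/s².)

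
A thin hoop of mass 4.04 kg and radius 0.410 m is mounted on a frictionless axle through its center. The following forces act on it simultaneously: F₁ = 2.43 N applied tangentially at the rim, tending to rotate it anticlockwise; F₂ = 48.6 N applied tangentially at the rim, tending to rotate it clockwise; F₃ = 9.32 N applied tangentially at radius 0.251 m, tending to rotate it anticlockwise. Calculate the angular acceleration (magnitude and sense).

I = MR² = (4.04)(0.410)² = 0.6791 kg·m².
Taking anticlockwise as positive: τ₁ = +(2.43)(0.410) = +0.9963 N·m; τ₂ = −(48.6)(0.410) = −19.93 N·m; τ₃ = +(9.32)(0.251) = +2.339 N·m.
Net torque τ = -16.59 N·m.
α = τ/I = -16.59/0.6791 = -24.43 rad/s².

α ≈ 24.4 rad/s², clockwise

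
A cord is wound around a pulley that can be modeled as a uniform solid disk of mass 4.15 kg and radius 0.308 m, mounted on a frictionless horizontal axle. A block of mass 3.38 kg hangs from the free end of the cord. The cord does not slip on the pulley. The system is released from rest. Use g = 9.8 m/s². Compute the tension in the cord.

T ≈ 12.6 N

I = ½MR² = (1/2)(4.15)(0.308)² = 0.1968 kg·m².
Block: mg − T = ma. Pulley: TR = Iα. No-slip: a = αR, so T = (I/R²)a = 2.075·a.
Then mg = (m + 2.075)a, so a = (3.38)(9.8)/(3.38 + 2.075) = 6.072 m/s².
T = 2.075·a = 12.60 N.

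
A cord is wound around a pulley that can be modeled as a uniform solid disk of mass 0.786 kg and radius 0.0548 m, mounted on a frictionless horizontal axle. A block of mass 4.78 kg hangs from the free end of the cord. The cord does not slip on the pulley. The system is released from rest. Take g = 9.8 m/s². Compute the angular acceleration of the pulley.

α ≈ 165 rad/s²

I = ½MR² = (1/2)(0.786)(0.0548)² = 0.001180 kg·m².
Block: mg − T = ma. Pulley: TR = Iα. No-slip: a = αR, so T = (I/R²)a = 0.3930·a.
Then mg = (m + 0.3930)a, so a = (4.78)(9.8)/(4.78 + 0.3930) = 9.055 m/s².
α = a/R = 9.055/0.0548 = 165.2 rad/s².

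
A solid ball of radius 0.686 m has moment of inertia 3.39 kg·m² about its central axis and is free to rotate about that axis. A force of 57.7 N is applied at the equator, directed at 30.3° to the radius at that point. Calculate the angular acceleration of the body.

α ≈ 5.89 rad/s²

Only the tangential component produces torque: τ = F R sinθ = (57.7)(0.686) sin 30.3° = 19.97 N·m.
From τ = Iα: α = 19.97/3.390 = 5.891 rad/s².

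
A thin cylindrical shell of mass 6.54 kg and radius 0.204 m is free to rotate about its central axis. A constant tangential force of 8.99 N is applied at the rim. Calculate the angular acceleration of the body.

I = MR² = (6.54)(0.204)² = 0.2722 kg·m².
τ = F R = (8.99)(0.204) = 1.834 N·m.
Newton's second law for rotation, τ = Iα, gives α = τ/I = 1.834/0.2722 = 6.738 rad/s².

α ≈ 6.74 rad/s²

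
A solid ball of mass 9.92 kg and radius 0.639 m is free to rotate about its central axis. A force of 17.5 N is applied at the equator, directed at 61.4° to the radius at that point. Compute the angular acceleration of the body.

α ≈ 6.06 rad/s²

I = (2/5)MR² = (2/5)(9.92)(0.639)² = 1.620 kg·m².
Only the tangential component produces torque: τ = F R sinθ = (17.5)(0.639) sin 61.4° = 9.818 N·m.
Newton's second law for rotation, τ = Iα, gives α = τ/I = 9.818/1.620 = 6.060 rad/s².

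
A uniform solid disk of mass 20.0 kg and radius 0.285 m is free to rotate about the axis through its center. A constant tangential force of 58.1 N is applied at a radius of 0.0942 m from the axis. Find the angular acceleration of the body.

I = ½MR² = (1/2)(20.0)(0.285)² = 0.8122 kg·m².
τ = F·r = (58.1)(0.0942) = 5.473 N·m.
From τ = Iα: α = 5.473/0.8122 = 6.738 rad/s².

α ≈ 6.74 rad/s²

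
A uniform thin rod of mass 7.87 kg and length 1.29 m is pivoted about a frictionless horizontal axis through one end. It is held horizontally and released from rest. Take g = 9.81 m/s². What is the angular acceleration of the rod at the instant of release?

About the pivot, I = (1/3)ML² = (1/3)(7.87)(1.29)² = 4.365 kg·m².
The weight acts at the center, a distance L/2 = 0.6450 m from the pivot; τ = Mg(L/2) = 49.80 N·m.
α = τ/I = 49.80/4.365 = 11.41 rad/s².

α ≈ 11.4 rad/s²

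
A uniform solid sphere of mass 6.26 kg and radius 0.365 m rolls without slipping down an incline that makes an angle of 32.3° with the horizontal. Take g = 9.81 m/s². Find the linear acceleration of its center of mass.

Translation along the incline: Mg sinθ − f = Ma.
Rotation about the center: fR = Iα with I = (2/5)MR². No-slip gives a = αR, so f = (I/R²)a = (2/5)M a.
Substituting: Mg sinθ = (1 + 0.4000)Ma, so a = g sinθ/(1 + 0.4000) = (9.81) sin 32.3° / 1.400 = 3.744 m/s².

a ≈ 3.74 m/s²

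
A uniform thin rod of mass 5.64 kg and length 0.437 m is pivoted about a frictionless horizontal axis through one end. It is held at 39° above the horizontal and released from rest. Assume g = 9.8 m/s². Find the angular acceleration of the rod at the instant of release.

α ≈ 26.1 rad/s²

About the pivot, I = (1/3)ML² = (1/3)(5.64)(0.437)² = 0.3590 kg·m².
The weight acts at the center, a distance L/2 = 0.2185 m from the pivot; τ = Mg(L/2) cos 39° = 9.386 N·m.
α = τ/I = 9.386/0.3590 = 26.14 rad/s².
(Equivalently α = (3g/(2L)) cos 39° = 26.14 rad/s².)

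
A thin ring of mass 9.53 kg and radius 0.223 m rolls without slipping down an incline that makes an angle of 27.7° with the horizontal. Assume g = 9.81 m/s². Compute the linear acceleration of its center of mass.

Translation along the incline: Mg sinθ − f = Ma.
Rotation about the center: fR = Iα with I = MR². No-slip gives a = αR, so f = (I/R²)a = M a.
Substituting: Mg sinθ = (1 + 1.000)Ma, so a = g sinθ/(1 + 1.000) = (9.81) sin 27.7° / 2.000 = 2.280 m/s².

a ≈ 2.28 m/s²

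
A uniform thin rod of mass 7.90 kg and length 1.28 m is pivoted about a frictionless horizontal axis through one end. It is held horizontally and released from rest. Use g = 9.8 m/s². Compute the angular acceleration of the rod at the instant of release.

About the pivot, I = (1/3)ML² = (1/3)(7.90)(1.28)² = 4.314 kg·m².
The weight acts at the center, a distance L/2 = 0.6400 m from the pivot; τ = Mg(L/2) = 49.55 N·m.
α = τ/I = 49.55/4.314 = 11.48 rad/s².

α ≈ 11.5 rad/s²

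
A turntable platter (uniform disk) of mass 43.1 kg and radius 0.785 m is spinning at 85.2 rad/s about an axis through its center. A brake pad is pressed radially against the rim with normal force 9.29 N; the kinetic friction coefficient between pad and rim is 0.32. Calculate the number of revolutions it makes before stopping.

≈ 3290 revolutions

I = ½MR² = (1/2)(43.1)(0.785)² = 13.28 kg·m².
Friction force f = μN = (0.32)(9.29) = 2.973 N at the rim; torque magnitude τ = fR = 2.334 N·m, opposing ω.
|α| = τ/I = 2.334/13.28 = 0.1757 rad/s² (deceleration).
ω² = ω₀² − 2|α|θ with ω = 0 ⇒ θ = ω₀²/(2|α|) = 20650 rad = 3287 rev.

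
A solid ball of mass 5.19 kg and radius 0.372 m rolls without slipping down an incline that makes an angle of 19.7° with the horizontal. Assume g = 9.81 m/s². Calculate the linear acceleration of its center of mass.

a ≈ 2.36 m/s²

Translation along the incline: Mg sinθ − f = Ma.
Rotation about the center: fR = Iα with I = (2/5)MR². No-slip gives a = αR, so f = (I/R²)a = (2/5)M a.
Substituting: Mg sinθ = (1 + 0.4000)Ma, so a = g sinθ/(1 + 0.4000) = (9.81) sin 19.7° / 1.400 = 2.362 m/s².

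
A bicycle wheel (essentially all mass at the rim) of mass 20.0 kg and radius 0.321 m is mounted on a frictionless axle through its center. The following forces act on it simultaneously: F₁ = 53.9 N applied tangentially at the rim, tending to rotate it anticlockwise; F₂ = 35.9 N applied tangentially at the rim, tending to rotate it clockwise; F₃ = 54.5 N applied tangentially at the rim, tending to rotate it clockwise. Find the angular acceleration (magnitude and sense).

α ≈ 5.69 rad/s², clockwise

I = MR² = (20.0)(0.321)² = 2.061 kg·m².
Taking anticlockwise as positive: τ₁ = +(53.9)(0.321) = +17.30 N·m; τ₂ = −(35.9)(0.321) = −11.52 N·m; τ₃ = −(54.5)(0.321) = −17.49 N·m.
Net torque τ = -11.72 N·m.
α = τ/I = -11.72/2.061 = -5.685 rad/s².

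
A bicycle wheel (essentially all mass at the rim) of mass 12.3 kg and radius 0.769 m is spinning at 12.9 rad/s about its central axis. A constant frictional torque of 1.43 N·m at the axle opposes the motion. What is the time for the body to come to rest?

I = MR² = (12.3)(0.769)² = 7.274 kg·m².
The net torque has magnitude 1.43 N·m, opposing ω.
|α| = τ/I = 1.430/7.274 = 0.1966 rad/s² (deceleration).
0 = ω₀ − |α|t ⇒ t = ω₀/|α| = 12.9/0.1966 = 65.62 s.

t ≈ 65.6 s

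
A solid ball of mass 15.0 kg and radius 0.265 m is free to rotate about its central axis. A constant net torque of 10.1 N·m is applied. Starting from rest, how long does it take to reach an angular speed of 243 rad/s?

I = (2/5)MR² = (2/5)(15.0)(0.265)² = 0.4214 kg·m².
α = τ/I = 10.1/0.4214 = 23.97 rad/s².
ω = αt ⇒ t = ω/α = 243/23.97 = 10.14 s.

t ≈ 10.1 s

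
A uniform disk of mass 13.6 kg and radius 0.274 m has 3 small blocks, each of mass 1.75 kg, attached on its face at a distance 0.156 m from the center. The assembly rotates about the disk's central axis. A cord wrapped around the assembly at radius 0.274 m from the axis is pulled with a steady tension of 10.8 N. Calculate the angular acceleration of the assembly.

I_disk = ½MR² = ½(13.6)(0.274)² = 0.5105 kg·m².
I_blocks = 3·m·r² = 3(1.75)(0.156)² = 0.1278 kg·m².
Total I = 0.6383 kg·m².
τ = F r = (10.8)(0.274) = 2.959 N·m.
α = τ/I = 2.959/0.6383 = 4.636 rad/s².

α ≈ 4.64 rad/s²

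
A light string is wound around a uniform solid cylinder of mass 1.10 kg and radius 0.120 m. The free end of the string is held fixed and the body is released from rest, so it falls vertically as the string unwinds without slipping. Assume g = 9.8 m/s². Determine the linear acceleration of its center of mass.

a ≈ 6.53 m/s²

Translation: Mg − T = Ma. Rotation about the center: TR = Iα with I = ½MR².
With a = αR: T = (I/R²)a = (1/2)M a, so Mg = (1 + 0.5000)Ma.
a = g/(1 + 0.5000) = 9.8/1.500 = 6.533 m/s².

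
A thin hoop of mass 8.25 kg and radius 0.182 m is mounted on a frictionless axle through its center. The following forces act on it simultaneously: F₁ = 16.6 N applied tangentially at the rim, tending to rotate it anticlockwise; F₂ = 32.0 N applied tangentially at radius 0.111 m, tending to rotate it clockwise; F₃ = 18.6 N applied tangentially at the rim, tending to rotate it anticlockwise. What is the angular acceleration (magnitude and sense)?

I = MR² = (8.25)(0.182)² = 0.2733 kg·m².
Taking anticlockwise as positive: τ₁ = +(16.6)(0.182) = +3.021 N·m; τ₂ = −(32.0)(0.111) = −3.552 N·m; τ₃ = +(18.6)(0.182) = +3.385 N·m.
Net torque τ = 2.854 N·m.
α = τ/I = 2.854/0.2733 = 10.45 rad/s².

α ≈ 10.4 rad/s², anticlockwise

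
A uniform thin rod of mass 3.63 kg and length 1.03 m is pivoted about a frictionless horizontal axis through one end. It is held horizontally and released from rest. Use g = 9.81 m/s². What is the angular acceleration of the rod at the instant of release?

About the pivot, I = (1/3)ML² = (1/3)(3.63)(1.03)² = 1.284 kg·m².
The weight acts at the center, a distance L/2 = 0.5150 m from the pivot; τ = Mg(L/2) = 18.34 N·m.
α = τ/I = 18.34/1.284 = 14.29 rad/s².
(Equivalently α = (3g/(2L)) = 14.29 rad/s².)

α ≈ 14.3 rad/s²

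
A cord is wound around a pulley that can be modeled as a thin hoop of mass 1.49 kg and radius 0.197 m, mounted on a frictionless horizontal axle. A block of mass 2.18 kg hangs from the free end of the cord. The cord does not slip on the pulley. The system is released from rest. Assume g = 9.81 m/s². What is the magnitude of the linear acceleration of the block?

a ≈ 5.83 m/s²

I = MR² = (1.49)(0.197)² = 0.05783 kg·m².
Block: mg − T = ma. Pulley: TR = Iα. No-slip: a = αR, so T = (I/R²)a = 1.490·a.
Then mg = (m + 1.490)a, so a = (2.18)(9.81)/(2.18 + 1.490) = 5.827 m/s².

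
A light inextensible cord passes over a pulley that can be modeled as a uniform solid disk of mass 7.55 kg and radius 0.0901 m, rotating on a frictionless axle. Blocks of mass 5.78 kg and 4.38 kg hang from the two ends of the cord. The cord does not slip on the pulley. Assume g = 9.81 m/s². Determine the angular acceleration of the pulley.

α ≈ 10.9 rad/s²

I = ½MR² = (1/2)(7.55)(0.0901)² = 0.03065 kg·m².
Heavier block: m₁g − T₁ = m₁a. Lighter block: T₂ − m₂g = m₂a.
Pulley: (T₁ − T₂)R = Iα = I(a/R), so T₁ − T₂ = (I/R²)a = (1/2)M_p a = 3.775·a.
Adding the three: (m₁ − m₂)g = (m₁ + m₂ + 3.775)a, so a = (5.78 − 4.38)(9.81)/(5.78 + 4.38 + 3.775) = 0.9856 m/s².
α = a/R = 0.9856/0.0901 = 10.94 rad/s².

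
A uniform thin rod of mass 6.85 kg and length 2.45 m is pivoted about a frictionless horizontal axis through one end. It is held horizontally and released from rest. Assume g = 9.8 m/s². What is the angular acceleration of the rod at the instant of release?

About the pivot, I = (1/3)ML² = (1/3)(6.85)(2.45)² = 13.71 kg·m².
The weight acts at the center, a distance L/2 = 1.225 m from the pivot; τ = Mg(L/2) = 82.23 N·m.
α = τ/I = 82.23/13.71 = 6.000 rad/s².

α ≈ 6.00 rad/s²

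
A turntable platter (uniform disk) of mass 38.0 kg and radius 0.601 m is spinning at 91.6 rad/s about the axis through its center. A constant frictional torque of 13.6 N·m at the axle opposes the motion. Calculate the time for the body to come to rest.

t ≈ 46.2 s

I = ½MR² = (1/2)(38.0)(0.601)² = 6.863 kg·m².
The net torque has magnitude 13.6 N·m, opposing ω.
|α| = τ/I = 13.60/6.863 = 1.982 rad/s² (deceleration).
0 = ω₀ − |α|t ⇒ t = ω₀/|α| = 91.6/1.982 = 46.22 s.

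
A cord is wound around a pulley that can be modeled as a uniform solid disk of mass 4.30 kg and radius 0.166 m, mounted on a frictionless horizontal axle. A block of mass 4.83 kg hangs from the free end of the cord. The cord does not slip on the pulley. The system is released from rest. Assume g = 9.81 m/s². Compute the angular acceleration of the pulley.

α ≈ 40.9 rad/s²

I = ½MR² = (1/2)(4.30)(0.166)² = 0.05925 kg·m².
Block: mg − T = ma. Pulley: TR = Iα. No-slip: a = αR, so T = (I/R²)a = 2.150·a.
Then mg = (m + 2.150)a, so a = (4.83)(9.81)/(4.83 + 2.150) = 6.788 m/s².
α = a/R = 6.788/0.166 = 40.89 rad/s².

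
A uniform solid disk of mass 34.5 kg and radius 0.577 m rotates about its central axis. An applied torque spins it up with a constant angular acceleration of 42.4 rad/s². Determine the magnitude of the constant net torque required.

τ ≈ 244 N·m

I = ½MR² = (1/2)(34.5)(0.577)² = 5.743 kg·m².
τ = Iα = (5.743)(42.40) = 243.5 N·m.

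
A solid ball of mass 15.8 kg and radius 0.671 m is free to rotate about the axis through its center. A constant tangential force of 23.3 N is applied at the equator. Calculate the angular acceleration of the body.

I = (2/5)MR² = (2/5)(15.8)(0.671)² = 2.846 kg·m².
τ = F R = (23.3)(0.671) = 15.63 N·m.
Newton's second law for rotation, τ = Iα, gives α = τ/I = 15.63/2.846 = 5.494 rad/s².

α ≈ 5.49 rad/s²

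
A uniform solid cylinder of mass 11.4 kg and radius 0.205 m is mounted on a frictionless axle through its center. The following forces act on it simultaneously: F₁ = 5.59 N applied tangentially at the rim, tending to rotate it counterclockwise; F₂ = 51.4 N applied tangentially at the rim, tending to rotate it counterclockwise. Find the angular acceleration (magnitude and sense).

I = ½MR² = (1/2)(11.4)(0.205)² = 0.2395 kg·m².
Taking counterclockwise as positive: τ₁ = +(5.59)(0.205) = +1.146 N·m; τ₂ = +(51.4)(0.205) = +10.54 N·m.
Net torque τ = 11.68 N·m.
α = τ/I = 11.68/0.2395 = 48.77 rad/s².

α ≈ 48.8 rad/s², counterclockwise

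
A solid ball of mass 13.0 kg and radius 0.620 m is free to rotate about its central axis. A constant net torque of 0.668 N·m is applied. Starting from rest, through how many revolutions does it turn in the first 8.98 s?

≈ 2.14 revolutions

I = (2/5)MR² = (2/5)(13.0)(0.620)² = 1.999 kg·m².
α = τ/I = 0.668/1.999 = 0.3342 rad/s².
θ = ½αt² = ½(0.3342)(8.98)² = 13.47 rad.
Revolutions = θ/(2π) = 2.145.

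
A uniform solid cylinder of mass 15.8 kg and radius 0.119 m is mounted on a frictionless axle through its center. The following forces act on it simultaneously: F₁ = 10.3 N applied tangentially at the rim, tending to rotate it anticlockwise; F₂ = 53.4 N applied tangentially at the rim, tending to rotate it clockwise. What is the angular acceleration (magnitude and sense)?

α ≈ 45.8 rad/s², clockwise

I = ½MR² = (1/2)(15.8)(0.119)² = 0.1119 kg·m².
Taking anticlockwise as positive: τ₁ = +(10.3)(0.119) = +1.226 N·m; τ₂ = −(53.4)(0.119) = −6.355 N·m.
Net torque τ = -5.129 N·m.
α = τ/I = -5.129/0.1119 = -45.85 rad/s².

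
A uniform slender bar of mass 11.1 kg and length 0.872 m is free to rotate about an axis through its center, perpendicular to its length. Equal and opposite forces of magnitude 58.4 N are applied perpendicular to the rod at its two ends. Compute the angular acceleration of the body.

α ≈ 72.4 rad/s²

I = (1/12)ML² = (1/12)(11.1)(0.872)² = 0.7034 kg·m².
The couple gives τ = F·(L/2) + F·(L/2) = F L = (58.4)(0.872) = 50.92 N·m.
From τ = Iα: α = 50.92/0.7034 = 72.40 rad/s².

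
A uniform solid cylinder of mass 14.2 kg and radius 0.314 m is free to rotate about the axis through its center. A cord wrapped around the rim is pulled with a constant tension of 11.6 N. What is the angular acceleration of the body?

I = ½MR² = (1/2)(14.2)(0.314)² = 0.7000 kg·m².
τ = F R = (11.6)(0.314) = 3.642 N·m.
Newton's second law for rotation, τ = Iα, gives α = τ/I = 3.642/0.7000 = 5.203 rad/s².

α ≈ 5.20 rad/s²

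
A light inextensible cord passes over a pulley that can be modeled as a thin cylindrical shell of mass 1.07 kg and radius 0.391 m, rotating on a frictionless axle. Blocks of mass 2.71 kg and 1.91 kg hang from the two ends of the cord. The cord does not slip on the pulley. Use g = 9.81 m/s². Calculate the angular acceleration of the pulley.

α ≈ 3.53 rad/s²

I = MR² = (1.07)(0.391)² = 0.1636 kg·m².
Heavier block: m₁g − T₁ = m₁a. Lighter block: T₂ − m₂g = m₂a.
Pulley: (T₁ − T₂)R = Iα = I(a/R), so T₁ − T₂ = (I/R²)a = 1·M_p a = 1.070·a.
Adding the three: (m₁ − m₂)g = (m₁ + m₂ + 1.070)a, so a = (2.71 − 1.91)(9.81)/(2.71 + 1.91 + 1.070) = 1.379 m/s².
α = a/R = 1.379/0.391 = 3.528 rad/s².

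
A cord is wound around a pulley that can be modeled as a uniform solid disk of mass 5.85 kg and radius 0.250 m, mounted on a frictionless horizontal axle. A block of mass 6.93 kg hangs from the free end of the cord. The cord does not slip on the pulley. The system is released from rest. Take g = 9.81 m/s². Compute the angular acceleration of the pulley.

α ≈ 27.6 rad/s²

I = ½MR² = (1/2)(5.85)(0.250)² = 0.1828 kg·m².
Block: mg − T = ma. Pulley: TR = Iα. No-slip: a = αR, so T = (I/R²)a = 2.925·a.
Then mg = (m + 2.925)a, so a = (6.93)(9.81)/(6.93 + 2.925) = 6.898 m/s².
α = a/R = 6.898/0.250 = 27.59 rad/s².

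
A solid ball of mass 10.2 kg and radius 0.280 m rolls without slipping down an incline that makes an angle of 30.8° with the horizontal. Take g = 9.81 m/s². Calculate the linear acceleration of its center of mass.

Translation along the incline: Mg sinθ − f = Ma.
Rotation about the center: fR = Iα with I = (2/5)MR². No-slip gives a = αR, so f = (I/R²)a = (2/5)M a.
Substituting: Mg sinθ = (1 + 0.4000)Ma, so a = g sinθ/(1 + 0.4000) = (9.81) sin 30.8° / 1.400 = 3.588 m/s².

a ≈ 3.59 m/s²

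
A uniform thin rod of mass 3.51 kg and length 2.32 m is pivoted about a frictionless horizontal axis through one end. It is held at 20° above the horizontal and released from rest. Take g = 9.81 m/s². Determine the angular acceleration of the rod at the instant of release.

α ≈ 5.96 rad/s²

About the pivot, I = (1/3)ML² = (1/3)(3.51)(2.32)² = 6.297 kg·m².
The weight acts at the center, a distance L/2 = 1.160 m from the pivot; τ = Mg(L/2) cos 20° = 37.53 N·m.
α = τ/I = 37.53/6.297 = 5.960 rad/s².
(Equivalently α = (3g/(2L)) cos 20° = 5.960 rad/s².)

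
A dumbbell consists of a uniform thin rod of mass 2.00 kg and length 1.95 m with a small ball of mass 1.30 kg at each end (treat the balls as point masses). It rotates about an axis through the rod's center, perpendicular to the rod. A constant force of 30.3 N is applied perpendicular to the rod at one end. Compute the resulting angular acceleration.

I_rod = (1/12)ML² = (1/12)(2.00)(1.95)² = 0.6337 kg·m².
I_balls = 2·m·(L/2)² = 2(1.30)(0.9750)² = 2.472 kg·m².
Total I = 3.105 kg·m².
τ = F·(L/2) = (30.3)(0.975) = 29.54 N·m.
α = τ/I = 29.54/3.105 = 9.513 rad/s².

α ≈ 9.51 rad/s²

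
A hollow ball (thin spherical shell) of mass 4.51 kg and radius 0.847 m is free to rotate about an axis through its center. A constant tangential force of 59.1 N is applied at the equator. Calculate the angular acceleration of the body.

α ≈ 23.2 rad/s²

I = (2/3)MR² = (2/3)(4.51)(0.847)² = 2.157 kg·m².
τ = F R = (59.1)(0.847) = 50.06 N·m.
From τ = Iα: α = 50.06/2.157 = 23.21 rad/s².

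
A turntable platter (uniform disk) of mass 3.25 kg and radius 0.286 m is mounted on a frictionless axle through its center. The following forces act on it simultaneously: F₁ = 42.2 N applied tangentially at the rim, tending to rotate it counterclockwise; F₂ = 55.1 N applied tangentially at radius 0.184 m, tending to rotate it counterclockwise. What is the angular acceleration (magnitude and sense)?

α ≈ 167 rad/s², counterclockwise

I = ½MR² = (1/2)(3.25)(0.286)² = 0.1329 kg·m².
Taking counterclockwise as positive: τ₁ = +(42.2)(0.286) = +12.07 N·m; τ₂ = +(55.1)(0.184) = +10.14 N·m.
Net torque τ = 22.21 N·m.
α = τ/I = 22.21/0.1329 = 167.1 rad/s².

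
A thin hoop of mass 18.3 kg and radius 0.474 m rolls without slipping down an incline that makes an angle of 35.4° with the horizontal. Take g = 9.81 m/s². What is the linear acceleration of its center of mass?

Translation along the incline: Mg sinθ − f = Ma.
Rotation about the center: fR = Iα with I = MR². No-slip gives a = αR, so f = (I/R²)a = M a.
Substituting: Mg sinθ = (1 + 1.000)Ma, so a = g sinθ/(1 + 1.000) = (9.81) sin 35.4° / 2.000 = 2.841 m/s².

a ≈ 2.84 m/s²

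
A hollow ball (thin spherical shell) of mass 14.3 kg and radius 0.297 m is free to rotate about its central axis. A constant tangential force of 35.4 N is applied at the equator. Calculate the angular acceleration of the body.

α ≈ 12.5 rad/s²

I = (2/3)MR² = (2/3)(14.3)(0.297)² = 0.8409 kg·m².
τ = F R = (35.4)(0.297) = 10.51 N·m.
From τ = Iα: α = 10.51/0.8409 = 12.50 rad/s².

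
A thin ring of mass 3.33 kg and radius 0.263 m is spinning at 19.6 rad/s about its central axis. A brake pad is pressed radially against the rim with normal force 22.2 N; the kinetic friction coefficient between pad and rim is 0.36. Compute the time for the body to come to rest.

I = MR² = (3.33)(0.263)² = 0.2303 kg·m².
Friction force f = μN = (0.36)(22.2) = 7.992 N at the rim; torque magnitude τ = fR = 2.102 N·m, opposing ω.
|α| = τ/I = 2.102/0.2303 = 9.125 rad/s² (deceleration).
0 = ω₀ − |α|t ⇒ t = ω₀/|α| = 19.6/9.125 = 2.148 s.

t ≈ 2.15 s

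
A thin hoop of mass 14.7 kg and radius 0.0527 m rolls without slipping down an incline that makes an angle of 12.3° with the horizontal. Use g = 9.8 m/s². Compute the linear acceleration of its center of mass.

a ≈ 1.04 m/s²

Translation along the incline: Mg sinθ − f = Ma.
Rotation about the center: fR = Iα with I = MR². No-slip gives a = αR, so f = (I/R²)a = M a.
Substituting: Mg sinθ = (1 + 1.000)Ma, so a = g sinθ/(1 + 1.000) = (9.8) sin 12.3° / 2.000 = 1.044 m/s².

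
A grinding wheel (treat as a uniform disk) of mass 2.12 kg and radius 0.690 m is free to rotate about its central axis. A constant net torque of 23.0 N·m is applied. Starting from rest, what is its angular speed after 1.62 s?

ω ≈ 73.8 rad/s

I = ½MR² = (1/2)(2.12)(0.690)² = 0.5047 kg·m².
α = τ/I = 23.0/0.5047 = 45.57 rad/s².
ω = ω₀ + αt = 0 + (45.57)(1.62) = 73.83 rad/s.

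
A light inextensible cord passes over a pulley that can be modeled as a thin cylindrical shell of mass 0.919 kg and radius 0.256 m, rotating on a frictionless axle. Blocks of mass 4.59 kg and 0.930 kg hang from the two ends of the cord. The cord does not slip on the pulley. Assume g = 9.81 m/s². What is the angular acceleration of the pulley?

α ≈ 21.8 rad/s²

I = MR² = (0.919)(0.256)² = 0.06023 kg·m².
Heavier block: m₁g − T₁ = m₁a. Lighter block: T₂ − m₂g = m₂a.
Pulley: (T₁ − T₂)R = Iα = I(a/R), so T₁ − T₂ = (I/R²)a = 1·M_p a = 0.9190·a.
Adding the three: (m₁ − m₂)g = (m₁ + m₂ + 0.9190)a, so a = (4.59 − 0.930)(9.81)/(4.59 + 0.930 + 0.9190) = 5.576 m/s².
α = a/R = 5.576/0.256 = 21.78 rad/s².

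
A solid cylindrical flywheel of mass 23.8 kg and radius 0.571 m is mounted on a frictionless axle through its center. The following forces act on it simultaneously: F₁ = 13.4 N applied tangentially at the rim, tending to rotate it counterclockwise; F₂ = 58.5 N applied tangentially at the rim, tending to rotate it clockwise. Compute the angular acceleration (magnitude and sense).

α ≈ 6.64 rad/s², clockwise

I = ½MR² = (1/2)(23.8)(0.571)² = 3.880 kg·m².
Taking counterclockwise as positive: τ₁ = +(13.4)(0.571) = +7.651 N·m; τ₂ = −(58.5)(0.571) = −33.40 N·m.
Net torque τ = -25.75 N·m.
α = τ/I = -25.75/3.880 = -6.637 rad/s².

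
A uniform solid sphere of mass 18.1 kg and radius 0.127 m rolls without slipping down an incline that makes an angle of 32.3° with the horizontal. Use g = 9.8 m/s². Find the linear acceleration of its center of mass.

a ≈ 3.74 m/s²

Translation along the incline: Mg sinθ − f = Ma.
Rotation about the center: fR = Iα with I = (2/5)MR². No-slip gives a = αR, so f = (I/R²)a = (2/5)M a.
Substituting: Mg sinθ = (1 + 0.4000)Ma, so a = g sinθ/(1 + 0.4000) = (9.8) sin 32.3° / 1.400 = 3.740 m/s².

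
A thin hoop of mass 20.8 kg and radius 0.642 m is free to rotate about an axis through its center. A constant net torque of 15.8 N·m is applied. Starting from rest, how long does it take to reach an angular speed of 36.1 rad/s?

I = MR² = (20.8)(0.642)² = 8.573 kg·m².
α = τ/I = 15.8/8.573 = 1.843 rad/s².
ω = αt ⇒ t = ω/α = 36.1/1.843 = 19.59 s.

t ≈ 19.6 s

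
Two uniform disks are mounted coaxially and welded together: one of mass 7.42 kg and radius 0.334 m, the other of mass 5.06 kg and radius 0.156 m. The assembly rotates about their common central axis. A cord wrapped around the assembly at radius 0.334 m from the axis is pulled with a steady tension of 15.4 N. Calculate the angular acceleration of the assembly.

α ≈ 10.8 rad/s²

I = ½M₁R₁² + ½M₂R₂² = ½(7.42)(0.334)² + ½(5.06)(0.156)² = 0.4754 kg·m².
τ = F r = (15.4)(0.334) = 5.144 N·m.
α = τ/I = 5.144/0.4754 = 10.82 rad/s².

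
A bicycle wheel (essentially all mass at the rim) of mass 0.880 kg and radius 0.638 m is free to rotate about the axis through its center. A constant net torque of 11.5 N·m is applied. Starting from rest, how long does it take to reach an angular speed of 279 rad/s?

I = MR² = (0.880)(0.638)² = 0.3582 kg·m².
α = τ/I = 11.5/0.3582 = 32.11 rad/s².
ω = αt ⇒ t = ω/α = 279/32.11 = 8.690 s.

t ≈ 8.69 s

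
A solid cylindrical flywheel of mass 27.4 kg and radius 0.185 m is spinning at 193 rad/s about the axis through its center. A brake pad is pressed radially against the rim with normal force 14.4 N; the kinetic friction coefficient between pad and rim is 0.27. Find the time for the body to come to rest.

t ≈ 126 s

I = ½MR² = (1/2)(27.4)(0.185)² = 0.4689 kg·m².
Friction force f = μN = (0.27)(14.4) = 3.888 N at the rim; torque magnitude τ = fR = 0.7193 N·m, opposing ω.
|α| = τ/I = 0.7193/0.4689 = 1.534 rad/s² (deceleration).
0 = ω₀ − |α|t ⇒ t = ω₀/|α| = 193/1.534 = 125.8 s.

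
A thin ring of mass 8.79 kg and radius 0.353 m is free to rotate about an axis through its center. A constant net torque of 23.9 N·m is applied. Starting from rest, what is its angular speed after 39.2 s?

I = MR² = (8.79)(0.353)² = 1.095 kg·m².
α = τ/I = 23.9/1.095 = 21.82 rad/s².
ω = ω₀ + αt = 0 + (21.82)(39.2) = 855.4 rad/s.

ω ≈ 855 rad/s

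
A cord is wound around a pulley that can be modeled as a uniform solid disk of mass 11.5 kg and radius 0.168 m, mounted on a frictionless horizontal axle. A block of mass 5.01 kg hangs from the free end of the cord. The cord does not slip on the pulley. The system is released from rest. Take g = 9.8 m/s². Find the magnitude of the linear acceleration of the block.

I = ½MR² = (1/2)(11.5)(0.168)² = 0.1623 kg·m².
Block: mg − T = ma. Pulley: TR = Iα. No-slip: a = αR, so T = (I/R²)a = 5.750·a.
Then mg = (m + 5.750)a, so a = (5.01)(9.8)/(5.01 + 5.750) = 4.563 m/s².

a ≈ 4.56 m/s²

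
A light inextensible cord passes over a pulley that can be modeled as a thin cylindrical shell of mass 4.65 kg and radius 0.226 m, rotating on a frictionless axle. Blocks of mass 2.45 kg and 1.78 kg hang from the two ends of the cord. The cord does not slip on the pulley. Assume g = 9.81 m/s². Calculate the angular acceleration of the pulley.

α ≈ 3.28 rad/s²

I = MR² = (4.65)(0.226)² = 0.2375 kg·m².
Heavier block: m₁g − T₁ = m₁a. Lighter block: T₂ − m₂g = m₂a.
Pulley: (T₁ − T₂)R = Iα = I(a/R), so T₁ − T₂ = (I/R²)a = 1·M_p a = 4.650·a.
Adding the three: (m₁ − m₂)g = (m₁ + m₂ + 4.650)a, so a = (2.45 − 1.78)(9.81)/(2.45 + 1.78 + 4.650) = 0.7402 m/s².
α = a/R = 0.7402/0.226 = 3.275 rad/s².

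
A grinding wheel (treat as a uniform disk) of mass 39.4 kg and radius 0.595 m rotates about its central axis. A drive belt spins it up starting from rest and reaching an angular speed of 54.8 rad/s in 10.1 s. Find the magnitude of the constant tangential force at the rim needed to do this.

I = ½MR² = (1/2)(39.4)(0.595)² = 6.974 kg·m².
α = Δω/Δt = (54.8 − 0)/10.1 = 5.426 rad/s².
The required torque is τ = Iα = (6.974)(5.426) = 37.84 N·m.
A tangential force at the rim gives τ = FR, so F = τ/R = 37.84/0.595 = 63.60 N.

F ≈ 63.6 N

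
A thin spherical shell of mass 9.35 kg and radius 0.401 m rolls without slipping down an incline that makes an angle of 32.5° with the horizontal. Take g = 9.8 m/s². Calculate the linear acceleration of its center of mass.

a ≈ 3.16 m/s²

Translation along the incline: Mg sinθ − f = Ma.
Rotation about the center: fR = Iα with I = (2/3)MR². No-slip gives a = αR, so f = (I/R²)a = (2/3)M a.
Substituting: Mg sinθ = (1 + 0.6667)Ma, so a = g sinθ/(1 + 0.6667) = (9.8) sin 32.5° / 1.667 = 3.159 m/s².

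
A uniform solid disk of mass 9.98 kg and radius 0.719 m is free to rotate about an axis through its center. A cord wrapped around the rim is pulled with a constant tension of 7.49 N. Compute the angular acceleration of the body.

I = ½MR² = (1/2)(9.98)(0.719)² = 2.580 kg·m².
τ = F R = (7.49)(0.719) = 5.385 N·m.
From τ = Iα: α = 5.385/2.580 = 2.088 rad/s².

α ≈ 2.09 rad/s²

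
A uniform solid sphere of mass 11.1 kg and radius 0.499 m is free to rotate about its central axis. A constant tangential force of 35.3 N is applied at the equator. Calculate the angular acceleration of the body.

I = (2/5)MR² = (2/5)(11.1)(0.499)² = 1.106 kg·m².
τ = F R = (35.3)(0.499) = 17.61 N·m.
From τ = Iα: α = 17.61/1.106 = 15.93 rad/s².

α ≈ 15.9 rad/s²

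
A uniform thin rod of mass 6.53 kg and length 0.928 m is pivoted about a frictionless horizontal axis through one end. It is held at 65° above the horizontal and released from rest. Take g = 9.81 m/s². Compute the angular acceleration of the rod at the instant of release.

α ≈ 6.70 rad/s²

About the pivot, I = (1/3)ML² = (1/3)(6.53)(0.928)² = 1.875 kg·m².
The weight acts at the center, a distance L/2 = 0.4640 m from the pivot; τ = Mg(L/2) cos 65° = 12.56 N·m.
α = τ/I = 12.56/1.875 = 6.701 rad/s².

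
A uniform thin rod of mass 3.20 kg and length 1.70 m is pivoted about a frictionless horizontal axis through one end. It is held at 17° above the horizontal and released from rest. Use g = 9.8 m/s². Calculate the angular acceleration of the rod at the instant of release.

α ≈ 8.27 rad/s²

About the pivot, I = (1/3)ML² = (1/3)(3.20)(1.70)² = 3.083 kg·m².
The weight acts at the center, a distance L/2 = 0.8500 m from the pivot; τ = Mg(L/2) cos 17° = 25.49 N·m.
α = τ/I = 25.49/3.083 = 8.269 rad/s².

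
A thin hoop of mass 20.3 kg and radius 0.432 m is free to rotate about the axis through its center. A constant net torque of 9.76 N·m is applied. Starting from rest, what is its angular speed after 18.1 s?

ω ≈ 46.6 rad/s

I = MR² = (20.3)(0.432)² = 3.788 kg·m².
α = τ/I = 9.76/3.788 = 2.576 rad/s².
ω = ω₀ + αt = 0 + (2.576)(18.1) = 46.63 rad/s.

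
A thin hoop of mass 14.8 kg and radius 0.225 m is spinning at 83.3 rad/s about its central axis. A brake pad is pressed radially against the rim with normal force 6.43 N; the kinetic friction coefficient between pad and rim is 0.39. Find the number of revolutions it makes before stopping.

I = MR² = (14.8)(0.225)² = 0.7493 kg·m².
Friction force f = μN = (0.39)(6.43) = 2.508 N at the rim; torque magnitude τ = fR = 0.5642 N·m, opposing ω.
|α| = τ/I = 0.5642/0.7493 = 0.7531 rad/s² (deceleration).
ω² = ω₀² − 2|α|θ with ω = 0 ⇒ θ = ω₀²/(2|α|) = 4607 rad = 733.2 rev.

≈ 733 revolutions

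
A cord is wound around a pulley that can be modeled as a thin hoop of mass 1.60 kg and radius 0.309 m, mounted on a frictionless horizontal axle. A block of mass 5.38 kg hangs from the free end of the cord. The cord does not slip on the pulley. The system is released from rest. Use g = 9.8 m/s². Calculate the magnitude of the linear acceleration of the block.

a ≈ 7.55 m/s²

I = MR² = (1.60)(0.309)² = 0.1528 kg·m².
Block: mg − T = ma. Pulley: TR = Iα. No-slip: a = αR, so T = (I/R²)a = 1.600·a.
Then mg = (m + 1.600)a, so a = (5.38)(9.8)/(5.38 + 1.600) = 7.554 m/s².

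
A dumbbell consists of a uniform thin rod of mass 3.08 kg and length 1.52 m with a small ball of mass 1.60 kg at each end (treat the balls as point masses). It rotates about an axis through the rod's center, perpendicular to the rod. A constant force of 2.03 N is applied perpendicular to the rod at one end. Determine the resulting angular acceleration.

α ≈ 0.632 rad/s²

I_rod = (1/12)ML² = (1/12)(3.08)(1.52)² = 0.5930 kg·m².
I_balls = 2·m·(L/2)² = 2(1.60)(0.7600)² = 1.848 kg·m².
Total I = 2.441 kg·m².
τ = F·(L/2) = (2.03)(0.760) = 1.543 N·m.
α = τ/I = 1.543/2.441 = 0.6320 rad/s².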